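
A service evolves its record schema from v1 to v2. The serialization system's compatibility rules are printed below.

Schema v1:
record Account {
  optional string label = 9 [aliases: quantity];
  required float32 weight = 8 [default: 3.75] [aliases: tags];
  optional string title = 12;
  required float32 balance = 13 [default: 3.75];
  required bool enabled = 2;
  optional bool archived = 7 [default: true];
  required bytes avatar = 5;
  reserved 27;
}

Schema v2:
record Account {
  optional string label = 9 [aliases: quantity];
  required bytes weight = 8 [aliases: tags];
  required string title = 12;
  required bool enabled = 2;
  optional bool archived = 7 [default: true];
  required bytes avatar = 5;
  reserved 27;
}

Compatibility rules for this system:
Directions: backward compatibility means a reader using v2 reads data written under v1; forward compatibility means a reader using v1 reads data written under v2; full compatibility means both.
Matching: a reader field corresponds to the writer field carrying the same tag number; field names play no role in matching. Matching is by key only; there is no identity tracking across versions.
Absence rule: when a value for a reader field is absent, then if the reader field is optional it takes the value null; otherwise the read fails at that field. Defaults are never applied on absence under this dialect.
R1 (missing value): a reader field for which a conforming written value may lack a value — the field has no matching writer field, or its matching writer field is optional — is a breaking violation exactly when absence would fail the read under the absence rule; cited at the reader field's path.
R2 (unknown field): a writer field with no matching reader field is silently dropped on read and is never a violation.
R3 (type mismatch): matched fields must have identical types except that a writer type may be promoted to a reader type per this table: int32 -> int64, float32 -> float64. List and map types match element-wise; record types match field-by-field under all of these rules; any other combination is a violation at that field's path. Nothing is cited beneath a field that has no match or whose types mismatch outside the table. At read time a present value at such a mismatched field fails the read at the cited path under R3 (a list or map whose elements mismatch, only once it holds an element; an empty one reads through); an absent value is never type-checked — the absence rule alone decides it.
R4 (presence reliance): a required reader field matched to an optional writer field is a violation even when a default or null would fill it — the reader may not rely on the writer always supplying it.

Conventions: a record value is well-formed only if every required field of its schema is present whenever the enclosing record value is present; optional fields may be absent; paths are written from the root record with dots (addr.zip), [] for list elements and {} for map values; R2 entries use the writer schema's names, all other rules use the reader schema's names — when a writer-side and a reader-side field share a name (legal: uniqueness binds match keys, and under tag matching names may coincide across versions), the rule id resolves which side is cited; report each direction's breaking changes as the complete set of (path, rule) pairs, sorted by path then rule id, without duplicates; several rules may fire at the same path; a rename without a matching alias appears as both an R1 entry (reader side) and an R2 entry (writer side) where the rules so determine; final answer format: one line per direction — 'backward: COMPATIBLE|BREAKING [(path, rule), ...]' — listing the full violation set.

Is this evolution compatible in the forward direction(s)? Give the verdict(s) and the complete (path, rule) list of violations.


forward: BREAKING [(balance, R1), (weight, R3)]

the writer's type comes first in each Account pair
forward analysis of Account with v1 as reader and v2 as writer:
  string -> string, writer optional: label aligns to label
  bytes -> float32, writer required: weight aligns to weight
  string -> string, writer required: title aligns to title
  balance: no writer match
  bool -> bool, writer required: enabled aligns to enabled
  bool -> bool, writer optional: archived aligns to archived
  bytes -> bytes, writer required: avatar aligns to avatar
  rule R1 violated at balance
  rule R3 violated at weight
  => 2 violation(s): forward is BREAKING for Account
the other Account changes do not affect what is asked:
  field title in record Account: optional changed to required -> affects backward compatibility only, which is not asked


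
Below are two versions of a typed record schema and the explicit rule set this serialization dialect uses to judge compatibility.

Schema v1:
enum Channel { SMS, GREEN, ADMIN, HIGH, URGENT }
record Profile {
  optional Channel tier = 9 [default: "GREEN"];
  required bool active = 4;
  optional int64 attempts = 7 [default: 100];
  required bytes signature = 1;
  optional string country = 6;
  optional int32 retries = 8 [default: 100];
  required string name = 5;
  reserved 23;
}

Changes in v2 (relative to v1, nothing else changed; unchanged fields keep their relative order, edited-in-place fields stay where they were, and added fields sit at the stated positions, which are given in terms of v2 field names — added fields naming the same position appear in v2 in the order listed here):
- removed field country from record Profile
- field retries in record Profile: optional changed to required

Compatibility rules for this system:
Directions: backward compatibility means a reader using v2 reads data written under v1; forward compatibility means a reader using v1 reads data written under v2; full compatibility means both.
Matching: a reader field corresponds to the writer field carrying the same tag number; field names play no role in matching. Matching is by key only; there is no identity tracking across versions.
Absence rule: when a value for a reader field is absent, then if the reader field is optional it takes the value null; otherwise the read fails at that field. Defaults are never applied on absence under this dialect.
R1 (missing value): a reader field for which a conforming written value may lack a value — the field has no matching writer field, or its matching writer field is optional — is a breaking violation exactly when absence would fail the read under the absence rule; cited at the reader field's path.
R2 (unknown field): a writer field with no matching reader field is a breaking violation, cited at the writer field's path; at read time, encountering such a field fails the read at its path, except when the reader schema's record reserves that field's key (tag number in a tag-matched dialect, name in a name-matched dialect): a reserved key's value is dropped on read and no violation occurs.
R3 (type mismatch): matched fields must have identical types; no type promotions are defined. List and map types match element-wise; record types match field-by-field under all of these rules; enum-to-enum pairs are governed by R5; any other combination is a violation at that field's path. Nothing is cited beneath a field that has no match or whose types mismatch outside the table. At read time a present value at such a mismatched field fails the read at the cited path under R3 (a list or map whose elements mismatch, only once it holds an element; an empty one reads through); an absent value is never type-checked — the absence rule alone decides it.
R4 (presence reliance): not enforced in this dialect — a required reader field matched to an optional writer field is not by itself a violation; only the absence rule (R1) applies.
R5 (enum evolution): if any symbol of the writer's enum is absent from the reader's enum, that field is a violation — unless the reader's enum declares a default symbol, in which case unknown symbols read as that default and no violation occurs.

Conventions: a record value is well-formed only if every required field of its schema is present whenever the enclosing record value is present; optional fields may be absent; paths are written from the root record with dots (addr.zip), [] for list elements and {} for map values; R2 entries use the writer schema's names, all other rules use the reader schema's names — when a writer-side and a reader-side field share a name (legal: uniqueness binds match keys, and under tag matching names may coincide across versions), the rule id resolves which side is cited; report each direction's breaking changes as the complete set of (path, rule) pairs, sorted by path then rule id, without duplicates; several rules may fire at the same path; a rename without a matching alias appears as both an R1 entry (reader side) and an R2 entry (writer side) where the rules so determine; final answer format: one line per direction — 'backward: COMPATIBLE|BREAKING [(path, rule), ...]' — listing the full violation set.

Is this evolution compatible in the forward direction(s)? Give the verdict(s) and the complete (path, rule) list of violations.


the writer's type comes first in each Profile pair
forward on Profile — v1 reading data written by v2:
  Channel -> Channel, writer optional: tier aligns to tier
  bool -> bool, writer required: active aligns to active
  int64 -> int64, writer optional: attempts aligns to attempts
  bytes -> bytes, writer required: signature aligns to signature
  country: no writer match
  int32 -> int32, writer required: retries aligns to retries
  string -> string, writer required: name aligns to name
  => forward verdict for Profile: COMPATIBLE, no violations
diffs on Profile not affecting the asked answer:
  removed field country from record Profile -> matters only for Profile's backward compatibility — outside the asked direction
  field retries in record Profile: optional changed to required -> matters only for Profile's backward compatibility — outside the asked direction

forward: COMPATIBLE []


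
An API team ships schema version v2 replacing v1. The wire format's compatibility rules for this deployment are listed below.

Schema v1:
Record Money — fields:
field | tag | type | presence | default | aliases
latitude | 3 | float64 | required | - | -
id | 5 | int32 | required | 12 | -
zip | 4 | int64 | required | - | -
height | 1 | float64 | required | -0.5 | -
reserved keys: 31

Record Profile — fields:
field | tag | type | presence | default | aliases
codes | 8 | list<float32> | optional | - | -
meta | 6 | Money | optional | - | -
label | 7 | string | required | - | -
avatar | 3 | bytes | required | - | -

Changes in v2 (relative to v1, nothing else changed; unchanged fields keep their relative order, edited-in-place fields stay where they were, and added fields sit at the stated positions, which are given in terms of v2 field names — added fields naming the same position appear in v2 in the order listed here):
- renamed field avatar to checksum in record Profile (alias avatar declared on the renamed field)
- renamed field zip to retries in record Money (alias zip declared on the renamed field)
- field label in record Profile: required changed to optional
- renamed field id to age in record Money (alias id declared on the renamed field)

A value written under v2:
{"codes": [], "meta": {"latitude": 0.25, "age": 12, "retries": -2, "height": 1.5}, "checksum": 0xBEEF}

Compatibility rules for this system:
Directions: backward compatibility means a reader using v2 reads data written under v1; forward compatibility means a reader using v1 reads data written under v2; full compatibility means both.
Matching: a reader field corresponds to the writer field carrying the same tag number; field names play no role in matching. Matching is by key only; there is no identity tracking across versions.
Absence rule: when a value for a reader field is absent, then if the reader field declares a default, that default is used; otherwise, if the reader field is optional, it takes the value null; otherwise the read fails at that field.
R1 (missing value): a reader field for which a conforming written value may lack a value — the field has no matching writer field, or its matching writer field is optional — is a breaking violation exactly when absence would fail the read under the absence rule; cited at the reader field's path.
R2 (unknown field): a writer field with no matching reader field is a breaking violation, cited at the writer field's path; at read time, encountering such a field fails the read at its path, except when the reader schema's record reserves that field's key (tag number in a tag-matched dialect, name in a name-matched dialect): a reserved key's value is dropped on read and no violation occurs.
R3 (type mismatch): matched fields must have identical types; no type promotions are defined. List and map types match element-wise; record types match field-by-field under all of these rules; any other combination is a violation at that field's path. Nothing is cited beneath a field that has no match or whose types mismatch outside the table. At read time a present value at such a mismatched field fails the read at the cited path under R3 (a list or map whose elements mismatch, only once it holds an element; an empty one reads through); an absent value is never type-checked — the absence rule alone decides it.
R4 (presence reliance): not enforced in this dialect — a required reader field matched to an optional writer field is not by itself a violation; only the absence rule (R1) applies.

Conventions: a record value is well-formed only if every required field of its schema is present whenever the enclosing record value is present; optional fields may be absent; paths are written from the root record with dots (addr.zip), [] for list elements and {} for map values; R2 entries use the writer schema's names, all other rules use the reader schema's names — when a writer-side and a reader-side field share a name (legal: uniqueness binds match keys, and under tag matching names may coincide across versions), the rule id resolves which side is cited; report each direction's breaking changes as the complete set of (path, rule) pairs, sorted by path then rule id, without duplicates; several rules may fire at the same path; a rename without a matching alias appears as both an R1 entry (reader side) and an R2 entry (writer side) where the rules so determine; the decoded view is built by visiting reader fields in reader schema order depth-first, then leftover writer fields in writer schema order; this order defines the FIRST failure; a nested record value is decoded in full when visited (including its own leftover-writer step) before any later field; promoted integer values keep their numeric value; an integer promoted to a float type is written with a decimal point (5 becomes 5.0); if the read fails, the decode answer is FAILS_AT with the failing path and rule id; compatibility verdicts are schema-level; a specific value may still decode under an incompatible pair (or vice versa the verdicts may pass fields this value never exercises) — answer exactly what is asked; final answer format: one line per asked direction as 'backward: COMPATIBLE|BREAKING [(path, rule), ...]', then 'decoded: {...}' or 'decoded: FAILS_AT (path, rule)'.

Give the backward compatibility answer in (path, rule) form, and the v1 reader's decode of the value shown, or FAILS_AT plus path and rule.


the writer's type comes first in each Profile pair
checking backward for Profile: reader v2 against writer v1:
  codes: list<float32> -> list<float32>, writer optional; from codes
  meta: Money -> Money, writer optional; from meta
  label: string -> string, writer required; from label
  checksum: bytes -> bytes, writer required; from avatar
  meta.latitude: float64 -> float64, writer required; from meta.latitude
  meta.age: int32 -> int32, writer required; from meta.id
  meta.retries: int64 -> int64, writer required; from meta.zip
  meta.height: float64 -> float64, writer required; from meta.height
  => no violations; backward on Profile: COMPATIBLE
migrating the Profile value to v1:
  codes := []
  meta.latitude := 0.25
  meta.id := 12 (from writer age)
  meta.zip := -2 (from writer retries)
  meta.height := 1.5
  read fails at label under R1 (no fill)
  => FAILS_AT (label, R1)
checking off the Profile differences that do not matter here:
  renamed field avatar to checksum in record Profile (alias avatar declared on the renamed field) -> triggers nothing under Profile's printed rules — same verdict
  renamed field zip to retries in record Money (alias zip declared on the renamed field) -> triggers nothing under Profile's printed rules — same verdict
  renamed field id to age in record Money (alias id declared on the renamed field) -> triggers nothing under Profile's printed rules — same verdict

backward: COMPATIBLE []; decoded: FAILS_AT (label, R1)


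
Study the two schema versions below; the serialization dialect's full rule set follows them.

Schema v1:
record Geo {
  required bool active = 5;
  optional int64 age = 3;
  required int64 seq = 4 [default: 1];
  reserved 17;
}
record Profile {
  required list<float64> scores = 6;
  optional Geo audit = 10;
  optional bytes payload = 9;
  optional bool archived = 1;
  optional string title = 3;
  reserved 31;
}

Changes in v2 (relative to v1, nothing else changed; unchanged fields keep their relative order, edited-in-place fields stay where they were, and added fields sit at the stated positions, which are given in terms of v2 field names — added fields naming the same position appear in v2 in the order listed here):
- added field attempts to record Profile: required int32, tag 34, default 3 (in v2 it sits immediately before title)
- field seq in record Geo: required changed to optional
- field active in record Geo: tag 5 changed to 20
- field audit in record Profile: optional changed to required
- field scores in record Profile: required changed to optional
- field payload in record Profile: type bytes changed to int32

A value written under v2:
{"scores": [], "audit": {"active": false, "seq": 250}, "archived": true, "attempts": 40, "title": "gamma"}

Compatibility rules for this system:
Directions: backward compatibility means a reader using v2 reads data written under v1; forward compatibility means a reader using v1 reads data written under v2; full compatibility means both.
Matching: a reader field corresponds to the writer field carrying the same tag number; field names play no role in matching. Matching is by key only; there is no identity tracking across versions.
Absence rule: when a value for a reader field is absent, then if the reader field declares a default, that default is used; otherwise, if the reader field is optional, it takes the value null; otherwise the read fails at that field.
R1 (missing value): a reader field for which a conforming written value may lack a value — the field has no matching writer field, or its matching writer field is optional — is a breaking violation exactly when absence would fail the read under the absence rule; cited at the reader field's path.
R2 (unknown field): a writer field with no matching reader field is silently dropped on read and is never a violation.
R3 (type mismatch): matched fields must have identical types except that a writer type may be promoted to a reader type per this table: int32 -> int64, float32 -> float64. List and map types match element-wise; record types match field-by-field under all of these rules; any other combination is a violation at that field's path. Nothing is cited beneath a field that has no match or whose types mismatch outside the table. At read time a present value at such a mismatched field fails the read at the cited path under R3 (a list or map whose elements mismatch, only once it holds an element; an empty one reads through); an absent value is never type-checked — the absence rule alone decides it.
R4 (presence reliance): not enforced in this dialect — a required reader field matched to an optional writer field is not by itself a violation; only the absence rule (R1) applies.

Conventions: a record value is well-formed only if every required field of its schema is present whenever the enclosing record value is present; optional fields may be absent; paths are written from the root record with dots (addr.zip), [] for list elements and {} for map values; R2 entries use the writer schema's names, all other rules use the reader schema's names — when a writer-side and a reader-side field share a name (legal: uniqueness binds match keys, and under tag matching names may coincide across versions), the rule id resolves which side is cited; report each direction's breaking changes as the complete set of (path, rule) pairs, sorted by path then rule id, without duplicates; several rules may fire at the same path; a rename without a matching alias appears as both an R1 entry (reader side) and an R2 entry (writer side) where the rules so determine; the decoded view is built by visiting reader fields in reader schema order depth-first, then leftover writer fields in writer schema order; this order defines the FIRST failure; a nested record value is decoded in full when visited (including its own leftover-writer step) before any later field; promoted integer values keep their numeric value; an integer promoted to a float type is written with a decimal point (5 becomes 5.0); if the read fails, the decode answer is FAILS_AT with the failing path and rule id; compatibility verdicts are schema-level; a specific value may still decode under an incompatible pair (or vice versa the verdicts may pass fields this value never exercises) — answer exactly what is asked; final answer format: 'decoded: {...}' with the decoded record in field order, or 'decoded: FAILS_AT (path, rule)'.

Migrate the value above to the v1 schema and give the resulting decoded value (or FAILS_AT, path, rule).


the writer's type comes first in each Profile pair
migrating the Profile value to v1:
  scores := []
  read fails at audit.active under R1 (no fill)
  => FAILS_AT (audit.active, R1)
checking off the Profile differences that do not matter here:
  added field attempts to record Profile: required int32, tag 34, default 3 (in v2 it sits immediately before title) -> inert under this dialect — no rule fires on Profile and the result does not move
  field seq in record Geo: required changed to optional -> inert under this dialect — no rule fires on Profile and the result does not move
  field scores in record Profile: required changed to optional -> matters for Profile compatibility verdicts, not for this value's decode
  field payload in record Profile: type bytes changed to int32 -> matters for Profile compatibility verdicts, not for this value's decode

decoded: FAILS_AT (audit.active, R1)


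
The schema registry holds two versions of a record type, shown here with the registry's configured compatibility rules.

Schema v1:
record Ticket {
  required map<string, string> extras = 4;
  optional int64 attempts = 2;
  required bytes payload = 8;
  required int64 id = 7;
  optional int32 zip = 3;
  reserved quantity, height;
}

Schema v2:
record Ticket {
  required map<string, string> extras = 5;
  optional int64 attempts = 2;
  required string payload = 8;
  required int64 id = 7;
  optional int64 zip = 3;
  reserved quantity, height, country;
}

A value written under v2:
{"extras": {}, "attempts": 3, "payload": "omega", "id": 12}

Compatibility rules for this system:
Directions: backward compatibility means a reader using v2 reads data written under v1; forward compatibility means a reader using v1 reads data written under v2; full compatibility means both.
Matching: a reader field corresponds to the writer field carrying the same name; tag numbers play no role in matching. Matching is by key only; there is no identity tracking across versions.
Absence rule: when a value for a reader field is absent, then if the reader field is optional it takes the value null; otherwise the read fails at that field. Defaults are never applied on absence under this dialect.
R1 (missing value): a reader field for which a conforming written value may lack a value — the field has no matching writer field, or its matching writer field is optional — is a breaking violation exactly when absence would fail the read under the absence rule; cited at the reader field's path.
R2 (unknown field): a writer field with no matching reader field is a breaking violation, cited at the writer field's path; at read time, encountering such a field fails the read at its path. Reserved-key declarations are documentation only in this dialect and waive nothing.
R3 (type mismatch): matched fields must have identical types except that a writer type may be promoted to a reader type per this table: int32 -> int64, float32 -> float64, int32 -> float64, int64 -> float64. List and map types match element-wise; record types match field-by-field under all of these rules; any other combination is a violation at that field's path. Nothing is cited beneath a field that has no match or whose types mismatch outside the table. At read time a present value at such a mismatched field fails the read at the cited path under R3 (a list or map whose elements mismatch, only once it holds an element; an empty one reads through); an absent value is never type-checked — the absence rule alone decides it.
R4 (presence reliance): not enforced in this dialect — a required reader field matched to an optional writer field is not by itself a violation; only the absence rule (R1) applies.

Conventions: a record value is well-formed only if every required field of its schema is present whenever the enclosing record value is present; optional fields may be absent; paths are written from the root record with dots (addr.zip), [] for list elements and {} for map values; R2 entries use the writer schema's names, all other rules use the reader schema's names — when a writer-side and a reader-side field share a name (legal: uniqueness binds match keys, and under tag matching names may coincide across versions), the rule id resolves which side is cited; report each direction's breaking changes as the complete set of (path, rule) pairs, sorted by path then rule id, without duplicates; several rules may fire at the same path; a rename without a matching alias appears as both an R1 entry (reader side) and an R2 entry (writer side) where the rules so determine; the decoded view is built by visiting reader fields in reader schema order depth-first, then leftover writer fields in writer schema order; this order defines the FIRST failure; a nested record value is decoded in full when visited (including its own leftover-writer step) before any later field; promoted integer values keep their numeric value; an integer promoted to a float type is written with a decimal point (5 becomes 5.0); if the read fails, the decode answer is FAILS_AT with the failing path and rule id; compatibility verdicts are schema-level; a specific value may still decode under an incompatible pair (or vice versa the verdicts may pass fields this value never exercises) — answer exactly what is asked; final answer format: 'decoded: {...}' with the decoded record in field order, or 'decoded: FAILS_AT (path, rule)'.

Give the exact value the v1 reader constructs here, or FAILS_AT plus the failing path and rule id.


the writer's type comes first in each Ticket pair
migrating the Ticket value to v1:
  extras := {}
  attempts := 3
  read fails at payload under R3
  => FAILS_AT (payload, R3)
checking off the Ticket differences that do not matter here:
  field zip in record Ticket: type int32 changed to int64 -> matters for Ticket compatibility verdicts, not for this value's decode
  field extras in record Ticket: tag 4 changed to 5 -> fires no rule on Ticket under this dialect and leaves the result unchanged

decoded: FAILS_AT (payload, R3)


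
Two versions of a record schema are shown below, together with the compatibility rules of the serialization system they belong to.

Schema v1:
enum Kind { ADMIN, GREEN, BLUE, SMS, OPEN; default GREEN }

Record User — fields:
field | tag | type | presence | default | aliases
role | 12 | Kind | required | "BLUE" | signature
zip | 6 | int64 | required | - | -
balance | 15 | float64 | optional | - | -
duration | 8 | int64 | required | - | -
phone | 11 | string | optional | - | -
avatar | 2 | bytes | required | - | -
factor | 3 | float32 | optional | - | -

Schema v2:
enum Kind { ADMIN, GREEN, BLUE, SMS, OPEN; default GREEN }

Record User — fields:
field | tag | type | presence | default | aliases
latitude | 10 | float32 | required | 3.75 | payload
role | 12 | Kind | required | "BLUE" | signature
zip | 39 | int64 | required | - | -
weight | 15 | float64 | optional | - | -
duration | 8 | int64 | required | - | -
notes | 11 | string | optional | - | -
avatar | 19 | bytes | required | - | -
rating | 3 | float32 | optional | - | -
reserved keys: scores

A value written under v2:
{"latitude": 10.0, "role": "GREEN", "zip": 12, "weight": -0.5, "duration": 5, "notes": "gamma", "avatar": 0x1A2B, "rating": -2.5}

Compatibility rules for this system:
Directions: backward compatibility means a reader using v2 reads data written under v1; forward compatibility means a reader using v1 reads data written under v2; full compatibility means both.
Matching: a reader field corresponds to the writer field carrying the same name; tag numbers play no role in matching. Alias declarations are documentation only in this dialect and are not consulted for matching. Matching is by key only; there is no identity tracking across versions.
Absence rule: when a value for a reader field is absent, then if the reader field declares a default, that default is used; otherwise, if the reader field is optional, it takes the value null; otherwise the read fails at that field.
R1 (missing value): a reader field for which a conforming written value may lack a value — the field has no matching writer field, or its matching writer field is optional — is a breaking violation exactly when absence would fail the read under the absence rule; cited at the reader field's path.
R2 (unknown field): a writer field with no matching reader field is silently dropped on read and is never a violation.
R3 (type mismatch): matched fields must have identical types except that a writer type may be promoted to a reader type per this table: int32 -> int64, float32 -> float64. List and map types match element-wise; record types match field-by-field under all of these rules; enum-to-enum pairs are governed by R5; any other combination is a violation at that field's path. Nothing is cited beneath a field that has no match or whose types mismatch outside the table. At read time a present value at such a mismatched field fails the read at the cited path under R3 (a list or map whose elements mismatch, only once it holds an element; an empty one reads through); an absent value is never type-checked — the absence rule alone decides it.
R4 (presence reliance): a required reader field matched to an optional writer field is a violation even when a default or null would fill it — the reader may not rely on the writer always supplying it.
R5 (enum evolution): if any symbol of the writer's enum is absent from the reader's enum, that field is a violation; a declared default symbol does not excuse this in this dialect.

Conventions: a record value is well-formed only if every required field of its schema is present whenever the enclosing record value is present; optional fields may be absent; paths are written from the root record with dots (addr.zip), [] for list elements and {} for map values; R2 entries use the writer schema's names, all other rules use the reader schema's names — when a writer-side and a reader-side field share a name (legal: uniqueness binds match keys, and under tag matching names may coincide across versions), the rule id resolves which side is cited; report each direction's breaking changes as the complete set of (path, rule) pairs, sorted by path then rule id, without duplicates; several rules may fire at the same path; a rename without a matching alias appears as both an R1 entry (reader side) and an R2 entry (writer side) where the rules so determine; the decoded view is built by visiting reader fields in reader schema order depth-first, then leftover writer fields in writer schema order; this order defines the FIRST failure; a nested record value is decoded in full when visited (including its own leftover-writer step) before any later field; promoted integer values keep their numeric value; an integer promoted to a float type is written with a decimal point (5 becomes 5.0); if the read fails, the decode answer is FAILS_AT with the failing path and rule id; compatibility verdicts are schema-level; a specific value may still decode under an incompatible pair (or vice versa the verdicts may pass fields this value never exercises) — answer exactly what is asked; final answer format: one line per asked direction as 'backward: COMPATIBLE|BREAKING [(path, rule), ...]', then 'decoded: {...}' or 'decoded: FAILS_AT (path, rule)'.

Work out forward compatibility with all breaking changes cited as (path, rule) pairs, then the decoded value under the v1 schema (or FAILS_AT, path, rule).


forward: COMPATIBLE []; decoded: {"role": "GREEN", "zip": 12, "balance": null, "duration": 5, "phone": null, "avatar": 0x1A2B, "factor": null}

the writer's type comes first in each User pair
forward pass over User, reader schema v1, writer schema v2:
  role: paired with writer role (Kind -> Kind; writer required)
  zip: paired with writer zip (int64 -> int64; writer required)
  no writer field matches reader balance
  duration: paired with writer duration (int64 -> int64; writer required)
  no writer field matches reader phone
  avatar: paired with writer avatar (bytes -> bytes; writer required)
  no writer field matches reader factor
  leftover writer field: latitude
  leftover writer field: weight
  leftover writer field: notes
  leftover writer field: rating
  => no violations; forward on User: COMPATIBLE
decode walk for User under reader schema v1:
  role := "GREEN"
  zip := 12
  balance := null (absent, optional -> null)
  duration := 5
  phone := null (absent, optional -> null)
  avatar := 0x1A2B
  factor := null (absent, optional -> null)
  writer latitude: unknown -> dropped
  writer weight: unknown -> dropped
  writer notes: unknown -> dropped
  writer rating: unknown -> dropped
  => decoded: {"role": "GREEN", "zip": 12, "balance": null, "duration": 5, "phone": null, "avatar": 0x1A2B, "factor": null}
diffs on User not affecting the asked answer:
  added field latitude to record User: required float32, tag 10, default 3.75 (in v2 it sits immediately before role) -> inert for the asked User verdict: nothing fires
  field avatar in record User: tag 2 changed to 19 -> inert for the asked User verdict: nothing fires
  field zip in record User: tag 6 changed to 39 -> inert for the asked User verdict: nothing fires


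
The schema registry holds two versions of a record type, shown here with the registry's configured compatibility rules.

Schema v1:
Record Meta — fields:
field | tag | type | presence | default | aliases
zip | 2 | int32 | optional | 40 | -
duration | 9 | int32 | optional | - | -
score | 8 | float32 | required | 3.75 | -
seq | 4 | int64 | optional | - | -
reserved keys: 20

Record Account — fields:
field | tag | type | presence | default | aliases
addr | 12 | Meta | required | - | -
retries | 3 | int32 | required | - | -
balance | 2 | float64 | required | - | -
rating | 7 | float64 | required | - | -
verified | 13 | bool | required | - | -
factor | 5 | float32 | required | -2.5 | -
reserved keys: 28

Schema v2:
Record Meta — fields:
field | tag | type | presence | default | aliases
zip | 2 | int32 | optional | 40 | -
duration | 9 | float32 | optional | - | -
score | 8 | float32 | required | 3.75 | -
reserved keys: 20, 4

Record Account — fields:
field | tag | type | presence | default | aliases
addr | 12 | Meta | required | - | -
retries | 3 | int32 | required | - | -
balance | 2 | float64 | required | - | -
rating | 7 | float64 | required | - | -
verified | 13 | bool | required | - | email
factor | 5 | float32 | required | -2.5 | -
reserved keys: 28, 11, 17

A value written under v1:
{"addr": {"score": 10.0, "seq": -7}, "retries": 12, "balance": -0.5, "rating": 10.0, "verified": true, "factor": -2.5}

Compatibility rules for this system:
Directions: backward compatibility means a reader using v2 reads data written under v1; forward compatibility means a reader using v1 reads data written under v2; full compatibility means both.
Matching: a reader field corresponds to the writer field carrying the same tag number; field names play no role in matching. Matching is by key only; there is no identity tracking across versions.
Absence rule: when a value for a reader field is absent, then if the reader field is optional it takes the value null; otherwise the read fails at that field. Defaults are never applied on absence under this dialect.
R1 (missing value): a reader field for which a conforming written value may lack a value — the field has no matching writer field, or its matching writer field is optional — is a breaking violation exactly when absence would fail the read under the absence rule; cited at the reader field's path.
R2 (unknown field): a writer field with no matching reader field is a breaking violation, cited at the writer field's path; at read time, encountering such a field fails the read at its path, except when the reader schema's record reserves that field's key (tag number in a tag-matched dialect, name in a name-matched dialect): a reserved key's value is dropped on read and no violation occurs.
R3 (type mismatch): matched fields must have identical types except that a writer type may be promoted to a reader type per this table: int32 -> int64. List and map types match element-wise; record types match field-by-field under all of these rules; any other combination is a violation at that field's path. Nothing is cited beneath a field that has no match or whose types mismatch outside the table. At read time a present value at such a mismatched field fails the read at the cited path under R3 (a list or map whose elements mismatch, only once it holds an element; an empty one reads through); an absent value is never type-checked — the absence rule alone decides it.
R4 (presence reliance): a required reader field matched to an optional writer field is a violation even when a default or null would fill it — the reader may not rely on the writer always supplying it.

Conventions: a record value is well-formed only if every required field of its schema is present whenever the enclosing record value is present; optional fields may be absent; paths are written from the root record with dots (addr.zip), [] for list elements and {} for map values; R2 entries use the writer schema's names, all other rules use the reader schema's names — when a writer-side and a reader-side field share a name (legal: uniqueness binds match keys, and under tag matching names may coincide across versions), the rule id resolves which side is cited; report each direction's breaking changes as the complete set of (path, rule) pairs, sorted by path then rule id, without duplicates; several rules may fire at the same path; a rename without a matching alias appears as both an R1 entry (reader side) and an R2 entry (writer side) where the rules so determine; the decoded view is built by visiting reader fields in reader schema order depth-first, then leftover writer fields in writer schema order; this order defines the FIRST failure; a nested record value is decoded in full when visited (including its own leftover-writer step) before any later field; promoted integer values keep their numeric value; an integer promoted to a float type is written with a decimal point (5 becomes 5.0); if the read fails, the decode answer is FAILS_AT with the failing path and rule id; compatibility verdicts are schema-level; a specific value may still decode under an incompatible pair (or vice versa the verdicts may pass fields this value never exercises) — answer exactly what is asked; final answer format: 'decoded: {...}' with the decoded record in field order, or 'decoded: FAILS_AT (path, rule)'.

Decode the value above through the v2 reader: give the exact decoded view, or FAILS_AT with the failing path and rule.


decoded: {"addr": {"zip": null, "duration": null, "score": 10.0}, "retries": 12, "balance": -0.5, "rating": 10.0, "verified": true, "factor": -2.5}

arrows below run writer -> reader for Account
migrating the Account value to v2:
  addr.zip := null (absent, optional -> null)
  addr.duration := null (absent, optional -> null)
  addr.score := 10.0
  writer addr.seq: reserved -> dropped
  retries := 12
  balance := -0.5
  rating := 10.0
  verified := true
  factor := -2.5
  => decoded: {"addr": {"zip": null, "duration": null, "score": 10.0}, "retries": 12, "balance": -0.5, "rating": 10.0, "verified": true, "factor": -2.5}
the other Account changes do not affect what is asked:
  field duration in record Meta: type int32 changed to float32 -> changes Account's schema-level verdicts only — the decode of this value is the same
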